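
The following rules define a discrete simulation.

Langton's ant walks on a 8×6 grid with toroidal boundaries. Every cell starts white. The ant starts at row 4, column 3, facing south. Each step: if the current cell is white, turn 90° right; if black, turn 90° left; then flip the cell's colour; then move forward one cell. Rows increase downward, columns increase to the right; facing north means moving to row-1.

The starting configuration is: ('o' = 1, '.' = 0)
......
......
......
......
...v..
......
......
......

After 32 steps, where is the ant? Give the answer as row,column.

t=0: ......
......
......
......
...v..
......
......
......
t=1: ......
......
......
......
..<o..
......
......
......
t=2: ......
......
......
..^...
..oo..
......
......
......
t=3: ......
......
......
..o>..
..oo..
......
......
......
t=4: ......
......
......
..oo..
..ov..
......
......
......
t=5: ......
......
......
..oo..
..o.>.
......
......
......
t=6: ......
......
......
..oo..
..o.o.
....v.
......
......
t=7: ......
......
......
..oo..
..o.o.
...<o.
......
......
t=8: ......
......
......
..oo..
..o^o.
...oo.
......
......
t=9: ......
......
......
..oo..
..oo>.
...oo.
......
......
t=10: ......
......
......
..oo^.
..oo..
...oo.
......
......
t=11: ......
......
......
..ooo>
..oo..
...oo.
......
......
t=12: ......
......
......
..oooo
..oo.v
...oo.
......
......
t=13: ......
......
......
..oooo
..oo<o
...oo.
......
......
t=14: ......
......
......
..oo^o
..oooo
...oo.
......
......
t=15: ......
......
......
..o<.o
..oooo
...oo.
......
......
t=16: ......
......
......
..o..o
..ovoo
...oo.
......
......
t=17: ......
......
......
..o..o
..o.>o
...oo.
......
......
t=18: ......
......
......
..o.^o
..o..o
...oo.
......
......
t=19: ......
......
......
..o.o>
..o..o
...oo.
......
......
t=20: ......
......
.....^
..o.o.
..o..o
...oo.
......
......
t=21: ......
......
>....o
..o.o.
..o..o
...oo.
......
......
t=22: ......
......
o....o
v.o.o.
..o..o
...oo.
......
......
t=23: ......
......
o....o
o.o.o<
..o..o
...oo.
......
......
t=24: ......
......
o....^
o.o.oo
..o..o
...oo.
......
......
t=25: ......
......
o...<.
o.o.oo
..o..o
...oo.
......
......
t=26: ......
....^.
o...o.
o.o.oo
..o..o
...oo.
......
......
t=27: ......
....o>
o...o.
o.o.oo
..o..o
...oo.
......
......
t=28: ......
....oo
o...ov
o.o.oo
..o..o
...oo.
......
......
t=29: ......
....oo
o...<o
o.o.oo
..o..o
...oo.
......
......
t=30: ......
....oo
o....o
o.o.vo
..o..o
...oo.
......
......
t=31: ......
....oo
o....o
o.o..>
..o..o
...oo.
......
......
t=32: ......
....oo
o....^
o.o...
..o..o
...oo.
......
......

2,5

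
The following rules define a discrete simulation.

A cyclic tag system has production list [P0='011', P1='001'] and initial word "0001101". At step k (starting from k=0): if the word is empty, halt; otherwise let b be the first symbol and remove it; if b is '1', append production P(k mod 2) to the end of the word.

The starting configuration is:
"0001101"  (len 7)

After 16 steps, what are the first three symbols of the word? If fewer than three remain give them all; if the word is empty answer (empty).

001

step 0: "0001101"  (len 7)
step 1: "001101"  (len 6)
step 2: "01101"  (len 5)
step 3: "1101"  (len 4)
step 4: "101001"  (len 6)
step 5: "01001011"  (len 8)
step 6: "1001011"  (len 7)
step 7: "001011011"  (len 9)
step 8: "01011011"  (len 8)
step 9: "1011011"  (len 7)
step 10: "011011001"  (len 9)
step 11: "11011001"  (len 8)
step 12: "1011001001"  (len 10)
step 13: "011001001011"  (len 12)
step 14: "11001001011"  (len 11)
step 15: "1001001011011"  (len 13)
step 16: "001001011011001"  (len 15)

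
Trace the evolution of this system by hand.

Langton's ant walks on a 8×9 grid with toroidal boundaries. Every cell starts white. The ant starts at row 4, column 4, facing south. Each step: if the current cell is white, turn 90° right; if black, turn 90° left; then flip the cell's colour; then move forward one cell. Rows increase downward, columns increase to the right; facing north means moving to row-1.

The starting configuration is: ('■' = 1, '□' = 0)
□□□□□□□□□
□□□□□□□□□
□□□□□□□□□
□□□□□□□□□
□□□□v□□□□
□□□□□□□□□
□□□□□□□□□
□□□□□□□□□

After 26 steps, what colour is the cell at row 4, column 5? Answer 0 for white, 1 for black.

gen 0: □□□□□□□□□
□□□□□□□□□
□□□□□□□□□
□□□□□□□□□
□□□□v□□□□
□□□□□□□□□
□□□□□□□□□
□□□□□□□□□
gen 1: □□□□□□□□□
□□□□□□□□□
□□□□□□□□□
□□□□□□□□□
□□□<■□□□□
□□□□□□□□□
□□□□□□□□□
□□□□□□□□□
gen 2: □□□□□□□□□
□□□□□□□□□
□□□□□□□□□
□□□^□□□□□
□□□■■□□□□
□□□□□□□□□
□□□□□□□□□
□□□□□□□□□
gen 3: □□□□□□□□□
□□□□□□□□□
□□□□□□□□□
□□□■>□□□□
□□□■■□□□□
□□□□□□□□□
□□□□□□□□□
□□□□□□□□□
gen 4: □□□□□□□□□
□□□□□□□□□
□□□□□□□□□
□□□■■□□□□
□□□■v□□□□
□□□□□□□□□
□□□□□□□□□
□□□□□□□□□
gen 5: □□□□□□□□□
□□□□□□□□□
□□□□□□□□□
□□□■■□□□□
□□□■□>□□□
□□□□□□□□□
□□□□□□□□□
□□□□□□□□□
gen 6: □□□□□□□□□
□□□□□□□□□
□□□□□□□□□
□□□■■□□□□
□□□■□■□□□
□□□□□v□□□
□□□□□□□□□
□□□□□□□□□
gen 7: □□□□□□□□□
□□□□□□□□□
□□□□□□□□□
□□□■■□□□□
□□□■□■□□□
□□□□<■□□□
□□□□□□□□□
□□□□□□□□□
gen 8: □□□□□□□□□
□□□□□□□□□
□□□□□□□□□
□□□■■□□□□
□□□■^■□□□
□□□□■■□□□
□□□□□□□□□
□□□□□□□□□
gen 9: □□□□□□□□□
□□□□□□□□□
□□□□□□□□□
□□□■■□□□□
□□□■■>□□□
□□□□■■□□□
□□□□□□□□□
□□□□□□□□□
gen 10: □□□□□□□□□
□□□□□□□□□
□□□□□□□□□
□□□■■^□□□
□□□■■□□□□
□□□□■■□□□
□□□□□□□□□
□□□□□□□□□
gen 11: □□□□□□□□□
□□□□□□□□□
□□□□□□□□□
□□□■■■>□□
□□□■■□□□□
□□□□■■□□□
□□□□□□□□□
□□□□□□□□□
gen 12: □□□□□□□□□
□□□□□□□□□
□□□□□□□□□
□□□■■■■□□
□□□■■□v□□
□□□□■■□□□
□□□□□□□□□
□□□□□□□□□
gen 13: □□□□□□□□□
□□□□□□□□□
□□□□□□□□□
□□□■■■■□□
□□□■■<■□□
□□□□■■□□□
□□□□□□□□□
□□□□□□□□□
gen 14: □□□□□□□□□
□□□□□□□□□
□□□□□□□□□
□□□■■^■□□
□□□■■■■□□
□□□□■■□□□
□□□□□□□□□
□□□□□□□□□
gen 15: □□□□□□□□□
□□□□□□□□□
□□□□□□□□□
□□□■<□■□□
□□□■■■■□□
□□□□■■□□□
□□□□□□□□□
□□□□□□□□□
gen 16: □□□□□□□□□
□□□□□□□□□
□□□□□□□□□
□□□■□□■□□
□□□■v■■□□
□□□□■■□□□
□□□□□□□□□
□□□□□□□□□
gen 17: □□□□□□□□□
□□□□□□□□□
□□□□□□□□□
□□□■□□■□□
□□□■□>■□□
□□□□■■□□□
□□□□□□□□□
□□□□□□□□□
gen 18: □□□□□□□□□
□□□□□□□□□
□□□□□□□□□
□□□■□^■□□
□□□■□□■□□
□□□□■■□□□
□□□□□□□□□
□□□□□□□□□
gen 19: □□□□□□□□□
□□□□□□□□□
□□□□□□□□□
□□□■□■>□□
□□□■□□■□□
□□□□■■□□□
□□□□□□□□□
□□□□□□□□□
gen 20: □□□□□□□□□
□□□□□□□□□
□□□□□□^□□
□□□■□■□□□
□□□■□□■□□
□□□□■■□□□
□□□□□□□□□
□□□□□□□□□
gen 21: □□□□□□□□□
□□□□□□□□□
□□□□□□■>□
□□□■□■□□□
□□□■□□■□□
□□□□■■□□□
□□□□□□□□□
□□□□□□□□□
gen 22: □□□□□□□□□
□□□□□□□□□
□□□□□□■■□
□□□■□■□v□
□□□■□□■□□
□□□□■■□□□
□□□□□□□□□
□□□□□□□□□
gen 23: □□□□□□□□□
□□□□□□□□□
□□□□□□■■□
□□□■□■<■□
□□□■□□■□□
□□□□■■□□□
□□□□□□□□□
□□□□□□□□□
gen 24: □□□□□□□□□
□□□□□□□□□
□□□□□□^■□
□□□■□■■■□
□□□■□□■□□
□□□□■■□□□
□□□□□□□□□
□□□□□□□□□
gen 25: □□□□□□□□□
□□□□□□□□□
□□□□□<□■□
□□□■□■■■□
□□□■□□■□□
□□□□■■□□□
□□□□□□□□□
□□□□□□□□□
gen 26: □□□□□□□□□
□□□□□^□□□
□□□□□■□■□
□□□■□■■■□
□□□■□□■□□
□□□□■■□□□
□□□□□□□□□
□□□□□□□□□

0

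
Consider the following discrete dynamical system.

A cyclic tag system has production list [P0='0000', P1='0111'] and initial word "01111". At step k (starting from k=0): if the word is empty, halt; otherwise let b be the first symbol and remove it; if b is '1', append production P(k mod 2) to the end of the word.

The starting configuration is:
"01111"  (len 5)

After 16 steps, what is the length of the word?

gen 0: "01111"  (len 5)
gen 1: "1111"  (len 4)
gen 2: "1110111"  (len 7)
gen 3: "1101110000"  (len 10)
gen 4: "1011100000111"  (len 13)
gen 5: "0111000001110000"  (len 16)
gen 6: "111000001110000"  (len 15)
gen 7: "110000011100000000"  (len 18)
gen 8: "100000111000000000111"  (len 21)
gen 9: "000001110000000001110000"  (len 24)
gen 10: "00001110000000001110000"  (len 23)
gen 11: "0001110000000001110000"  (len 22)
gen 12: "001110000000001110000"  (len 21)
gen 13: "01110000000001110000"  (len 20)
gen 14: "1110000000001110000"  (len 19)
gen 15: "1100000000011100000000"  (len 22)
gen 16: "1000000000111000000000111"  (len 25)

25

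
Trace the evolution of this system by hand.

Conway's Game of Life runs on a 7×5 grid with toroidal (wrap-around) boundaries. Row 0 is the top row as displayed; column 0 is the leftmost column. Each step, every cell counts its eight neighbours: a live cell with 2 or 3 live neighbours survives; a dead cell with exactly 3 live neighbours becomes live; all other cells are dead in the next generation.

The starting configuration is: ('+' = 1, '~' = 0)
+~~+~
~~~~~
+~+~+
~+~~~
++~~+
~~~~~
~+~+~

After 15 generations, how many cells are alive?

t=0: +~~+~
~~~~~
+~+~+
~+~~~
++~~+
~~~~~
~+~+~
t=1: ~~+~+
++~+~
++~~~
~~++~
++~~~
~++~+
~~+~+
t=2: ~~+~+
~~~+~
+~~+~
~~+~+
+~~~+
~~+~+
~~+~+
t=3: ~~+~+
~~++~
~~++~
~+~~~
++~~+
~+~~+
+++~+
t=4: ~~~~+
~+~~+
~+~+~
~+~++
~++~+
~~~~~
~~+~+
t=5: ~~~~+
~~+++
~+~+~
~+~~+
~++~+
+++~~
~~~+~
t=6: ~~+~+
+~+~+
~+~~~
~+~~+
~~~~+
+~~~+
+++++
t=7: ~~~~~
+~+~+
~++++
~~~~~
~~~++
~~+~~
~~+~~
t=8: ~+~+~
+~+~+
~++~+
+~~~~
~~~+~
~~+~~
~~~~~
t=9: +++++
~~~~+
~~+~+
+++++
~~~~~
~~~~~
~~+~~
t=10: +++~+
~~~~~
~~+~~
+++~+
+++++
~~~~~
+~+~+
t=11: ~~+~+
+~++~
+~++~
~~~~~
~~~~~
~~~~~
~~+~+
t=12: +~+~+
+~~~~
~~++~
~~~~~
~~~~~
~~~~~
~~~~~
t=13: ++~~+
+~+~~
~~~~~
~~~~~
~~~~~
~~~~~
~~~~~
t=14: ++~~+
+~~~+
~~~~~
~~~~~
~~~~~
~~~~~
+~~~~
t=15: ~+~~~
~+~~+
~~~~~
~~~~~
~~~~~
~~~~~
++~~+

6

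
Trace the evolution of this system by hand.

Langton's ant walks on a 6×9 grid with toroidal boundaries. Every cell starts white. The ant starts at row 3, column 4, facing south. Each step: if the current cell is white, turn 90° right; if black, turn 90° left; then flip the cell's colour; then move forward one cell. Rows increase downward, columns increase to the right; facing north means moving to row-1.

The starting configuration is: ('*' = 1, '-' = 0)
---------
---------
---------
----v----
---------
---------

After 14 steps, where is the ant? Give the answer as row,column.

2,5

0) ---------
---------
---------
----v----
---------
---------
1) ---------
---------
---------
---<*----
---------
---------
2) ---------
---------
---^-----
---**----
---------
---------
3) ---------
---------
---*>----
---**----
---------
---------
4) ---------
---------
---**----
---*v----
---------
---------
5) ---------
---------
---**----
---*->---
---------
---------
6) ---------
---------
---**----
---*-*---
-----v---
---------
7) ---------
---------
---**----
---*-*---
----<*---
---------
8) ---------
---------
---**----
---*^*---
----**---
---------
9) ---------
---------
---**----
---**>---
----**---
---------
10) ---------
---------
---**^---
---**----
----**---
---------
11) ---------
---------
---***>--
---**----
----**---
---------
12) ---------
---------
---****--
---**-v--
----**---
---------
13) ---------
---------
---****--
---**<*--
----**---
---------
14) ---------
---------
---**^*--
---****--
----**---
---------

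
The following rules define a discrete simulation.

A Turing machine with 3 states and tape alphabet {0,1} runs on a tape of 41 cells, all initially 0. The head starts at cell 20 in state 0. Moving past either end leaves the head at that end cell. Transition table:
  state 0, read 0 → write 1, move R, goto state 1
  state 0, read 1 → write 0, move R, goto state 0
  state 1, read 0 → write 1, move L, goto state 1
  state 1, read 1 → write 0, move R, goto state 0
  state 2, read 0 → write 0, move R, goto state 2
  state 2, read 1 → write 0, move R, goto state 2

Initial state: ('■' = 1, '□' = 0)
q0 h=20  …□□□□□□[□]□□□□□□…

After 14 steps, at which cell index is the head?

26

gen 0: q0 h=20  …□□□□□□[□]□□□□□□…
gen 1: q1 h=21  …□□□□□■[□]□□□□□□…
gen 2: q1 h=20  …□□□□□□[■]■□□□□□…
gen 3: q0 h=21  …□□□□□□[■]□□□□□□…
gen 4: q0 h=22  …□□□□□□[□]□□□□□□…
gen 5: q1 h=23  …□□□□□■[□]□□□□□□…
gen 6: q1 h=22  …□□□□□□[■]■□□□□□…
gen 7: q0 h=23  …□□□□□□[■]□□□□□□…
gen 8: q0 h=24  …□□□□□□[□]□□□□□□…
gen 9: q1 h=25  …□□□□□■[□]□□□□□□…
gen 10: q1 h=24  …□□□□□□[■]■□□□□□…
gen 11: q0 h=25  …□□□□□□[■]□□□□□□…
gen 12: q0 h=26  …□□□□□□[□]□□□□□□…
gen 13: q1 h=27  …□□□□□■[□]□□□□□□…
gen 14: q1 h=26  …□□□□□□[■]■□□□□□…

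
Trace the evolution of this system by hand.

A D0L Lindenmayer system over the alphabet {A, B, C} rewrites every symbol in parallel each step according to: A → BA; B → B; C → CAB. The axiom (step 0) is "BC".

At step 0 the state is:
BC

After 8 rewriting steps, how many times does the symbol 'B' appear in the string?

step 0: BC
step 1: BCAB
step 2: BCABBAB
step 3: BCABBABBBAB
step 4: BCABBABBBABBBBAB
step 5: BCABBABBBABBBBABBBBBAB
step 6: BCABBABBBABBBBABBBBBABBBBBBAB
step 7: BCABBABBBABBBBABBBBBABBBBBBABBBBBBBAB
step 8: BCABBABBBABBBBABBBBBABBBBBBABBBBBBBABBBBBBBBAB

37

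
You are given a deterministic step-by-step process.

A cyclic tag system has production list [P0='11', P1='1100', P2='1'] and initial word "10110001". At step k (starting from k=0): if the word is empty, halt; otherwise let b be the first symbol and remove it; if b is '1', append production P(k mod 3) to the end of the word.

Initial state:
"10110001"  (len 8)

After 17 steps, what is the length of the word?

15

step 0: "10110001"  (len 8)
step 1: "011000111"  (len 9)
step 2: "11000111"  (len 8)
step 3: "10001111"  (len 8)
step 4: "000111111"  (len 9)
step 5: "00111111"  (len 8)
step 6: "0111111"  (len 7)
step 7: "111111"  (len 6)
step 8: "111111100"  (len 9)
step 9: "111111001"  (len 9)
step 10: "1111100111"  (len 10)
step 11: "1111001111100"  (len 13)
step 12: "1110011111001"  (len 13)
step 13: "11001111100111"  (len 14)
step 14: "10011111001111100"  (len 17)
step 15: "00111110011111001"  (len 17)
step 16: "0111110011111001"  (len 16)
step 17: "111110011111001"  (len 15)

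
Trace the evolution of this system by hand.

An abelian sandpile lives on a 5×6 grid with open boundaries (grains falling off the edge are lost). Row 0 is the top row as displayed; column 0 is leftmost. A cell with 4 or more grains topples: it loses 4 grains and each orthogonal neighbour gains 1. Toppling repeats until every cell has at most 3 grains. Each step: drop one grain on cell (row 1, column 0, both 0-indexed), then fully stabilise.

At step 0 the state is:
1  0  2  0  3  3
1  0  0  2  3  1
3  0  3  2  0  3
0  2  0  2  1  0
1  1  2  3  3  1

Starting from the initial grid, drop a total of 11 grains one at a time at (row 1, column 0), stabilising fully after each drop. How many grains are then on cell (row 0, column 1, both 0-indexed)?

t=0: 1  0  2  0  3  3
1  0  0  2  3  1
3  0  3  2  0  3
0  2  0  2  1  0
1  1  2  3  3  1
t=1: 1  0  2  0  3  3
2  0  0  2  3  1
3  0  3  2  0  3
0  2  0  2  1  0
1  1  2  3  3  1
t=2: 1  0  2  0  3  3
3  0  0  2  3  1
3  0  3  2  0  3
0  2  0  2  1  0
1  1  2  3  3  1
t=3: 2  0  2  0  3  3
1  1  0  2  3  1
0  1  3  2  0  3
1  2  0  2  1  0
1  1  2  3  3  1
t=4: 2  0  2  0  3  3
2  1  0  2  3  1
0  1  3  2  0  3
1  2  0  2  1  0
1  1  2  3  3  1
t=5: 2  0  2  0  3  3
3  1  0  2  3  1
0  1  3  2  0  3
1  2  0  2  1  0
1  1  2  3  3  1
t=6: 3  0  2  0  3  3
0  2  0  2  3  1
1  1  3  2  0  3
1  2  0  2  1  0
1  1  2  3  3  1
t=7: 3  0  2  0  3  3
1  2  0  2  3  1
1  1  3  2  0  3
1  2  0  2  1  0
1  1  2  3  3  1
t=8: 3  0  2  0  3  3
2  2  0  2  3  1
1  1  3  2  0  3
1  2  0  2  1  0
1  1  2  3  3  1
t=9: 3  0  2  0  3  3
3  2  0  2  3  1
1  1  3  2  0  3
1  2  0  2  1  0
1  1  2  3  3  1
t=10: 0  1  2  0  3  3
1  3  0  2  3  1
2  1  3  2  0  3
1  2  0  2  1  0
1  1  2  3  3  1
t=11: 0  1  2  0  3  3
2  3  0  2  3  1
2  1  3  2  0  3
1  2  0  2  1  0
1  1  2  3  3  1

1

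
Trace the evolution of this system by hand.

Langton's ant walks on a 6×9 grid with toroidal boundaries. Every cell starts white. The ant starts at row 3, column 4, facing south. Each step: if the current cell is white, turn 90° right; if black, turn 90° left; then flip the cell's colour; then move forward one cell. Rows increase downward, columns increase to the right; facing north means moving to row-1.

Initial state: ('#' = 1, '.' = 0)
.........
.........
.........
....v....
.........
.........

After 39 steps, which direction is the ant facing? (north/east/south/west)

west

gen 0: .........
.........
.........
....v....
.........
.........
gen 1: .........
.........
.........
...<#....
.........
.........
gen 2: .........
.........
...^.....
...##....
.........
.........
gen 3: .........
.........
...#>....
...##....
.........
.........
gen 4: .........
.........
...##....
...#v....
.........
.........
gen 5: .........
.........
...##....
...#.>...
.........
.........
gen 6: .........
.........
...##....
...#.#...
.....v...
.........
gen 7: .........
.........
...##....
...#.#...
....<#...
.........
gen 8: .........
.........
...##....
...#^#...
....##...
.........
gen 9: .........
.........
...##....
...##>...
....##...
.........
gen 10: .........
.........
...##^...
...##....
....##...
.........
gen 11: .........
.........
...###>..
...##....
....##...
.........
gen 12: .........
.........
...####..
...##.v..
....##...
.........
gen 13: .........
.........
...####..
...##<#..
....##...
.........
gen 14: .........
.........
...##^#..
...####..
....##...
.........
gen 15: .........
.........
...#<.#..
...####..
....##...
.........
gen 16: .........
.........
...#..#..
...#v##..
....##...
.........
gen 17: .........
.........
...#..#..
...#.>#..
....##...
.........
gen 18: .........
.........
...#.^#..
...#..#..
....##...
.........
gen 19: .........
.........
...#.#>..
...#..#..
....##...
.........
gen 20: .........
......^..
...#.#...
...#..#..
....##...
.........
gen 21: .........
......#>.
...#.#...
...#..#..
....##...
.........
gen 22: .........
......##.
...#.#.v.
...#..#..
....##...
.........
gen 23: .........
......##.
...#.#<#.
...#..#..
....##...
.........
gen 24: .........
......^#.
...#.###.
...#..#..
....##...
.........
gen 25: .........
.....<.#.
...#.###.
...#..#..
....##...
.........
gen 26: .....^...
.....#.#.
...#.###.
...#..#..
....##...
.........
gen 27: .....#>..
.....#.#.
...#.###.
...#..#..
....##...
.........
gen 28: .....##..
.....#v#.
...#.###.
...#..#..
....##...
.........
gen 29: .....##..
.....<##.
...#.###.
...#..#..
....##...
.........
gen 30: .....##..
......##.
...#.v##.
...#..#..
....##...
.........
gen 31: .....##..
......##.
...#..>#.
...#..#..
....##...
.........
gen 32: .....##..
......^#.
...#...#.
...#..#..
....##...
.........
gen 33: .....##..
.....<.#.
...#...#.
...#..#..
....##...
.........
gen 34: .....^#..
.....#.#.
...#...#.
...#..#..
....##...
.........
gen 35: ....<.#..
.....#.#.
...#...#.
...#..#..
....##...
.........
gen 36: ....#.#..
.....#.#.
...#...#.
...#..#..
....##...
....^....
gen 37: ....#.#..
.....#.#.
...#...#.
...#..#..
....##...
....#>...
gen 38: ....#v#..
.....#.#.
...#...#.
...#..#..
....##...
....##...
gen 39: ....<##..
.....#.#.
...#...#.
...#..#..
....##...
....##...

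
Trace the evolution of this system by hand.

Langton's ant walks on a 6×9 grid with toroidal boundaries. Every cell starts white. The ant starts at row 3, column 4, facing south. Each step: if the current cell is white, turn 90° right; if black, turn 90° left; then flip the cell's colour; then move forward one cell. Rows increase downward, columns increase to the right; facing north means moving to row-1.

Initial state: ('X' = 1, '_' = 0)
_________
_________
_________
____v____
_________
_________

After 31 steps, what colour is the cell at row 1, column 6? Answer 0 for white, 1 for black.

gen 0: _________
_________
_________
____v____
_________
_________
gen 1: _________
_________
_________
___<X____
_________
_________
gen 2: _________
_________
___^_____
___XX____
_________
_________
gen 3: _________
_________
___X>____
___XX____
_________
_________
gen 4: _________
_________
___XX____
___Xv____
_________
_________
gen 5: _________
_________
___XX____
___X_>___
_________
_________
gen 6: _________
_________
___XX____
___X_X___
_____v___
_________
gen 7: _________
_________
___XX____
___X_X___
____<X___
_________
gen 8: _________
_________
___XX____
___X^X___
____XX___
_________
gen 9: _________
_________
___XX____
___XX>___
____XX___
_________
gen 10: _________
_________
___XX^___
___XX____
____XX___
_________
gen 11: _________
_________
___XXX>__
___XX____
____XX___
_________
gen 12: _________
_________
___XXXX__
___XX_v__
____XX___
_________
gen 13: _________
_________
___XXXX__
___XX<X__
____XX___
_________
gen 14: _________
_________
___XX^X__
___XXXX__
____XX___
_________
gen 15: _________
_________
___X<_X__
___XXXX__
____XX___
_________
gen 16: _________
_________
___X__X__
___XvXX__
____XX___
_________
gen 17: _________
_________
___X__X__
___X_>X__
____XX___
_________
gen 18: _________
_________
___X_^X__
___X__X__
____XX___
_________
gen 19: _________
_________
___X_X>__
___X__X__
____XX___
_________
gen 20: _________
______^__
___X_X___
___X__X__
____XX___
_________
gen 21: _________
______X>_
___X_X___
___X__X__
____XX___
_________
gen 22: _________
______XX_
___X_X_v_
___X__X__
____XX___
_________
gen 23: _________
______XX_
___X_X<X_
___X__X__
____XX___
_________
gen 24: _________
______^X_
___X_XXX_
___X__X__
____XX___
_________
gen 25: _________
_____<_X_
___X_XXX_
___X__X__
____XX___
_________
gen 26: _____^___
_____X_X_
___X_XXX_
___X__X__
____XX___
_________
gen 27: _____X>__
_____X_X_
___X_XXX_
___X__X__
____XX___
_________
gen 28: _____XX__
_____XvX_
___X_XXX_
___X__X__
____XX___
_________
gen 29: _____XX__
_____<XX_
___X_XXX_
___X__X__
____XX___
_________
gen 30: _____XX__
______XX_
___X_vXX_
___X__X__
____XX___
_________
gen 31: _____XX__
______XX_
___X__>X_
___X__X__
____XX___
_________

1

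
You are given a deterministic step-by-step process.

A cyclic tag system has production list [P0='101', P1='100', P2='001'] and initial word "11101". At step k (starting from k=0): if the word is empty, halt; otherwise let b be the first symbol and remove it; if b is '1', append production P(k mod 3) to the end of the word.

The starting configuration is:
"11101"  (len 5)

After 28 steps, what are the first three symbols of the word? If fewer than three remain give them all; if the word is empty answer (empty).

000

gen 0: "11101"  (len 5)
gen 1: "1101101"  (len 7)
gen 2: "101101100"  (len 9)
gen 3: "01101100001"  (len 11)
gen 4: "1101100001"  (len 10)
gen 5: "101100001100"  (len 12)
gen 6: "01100001100001"  (len 14)
gen 7: "1100001100001"  (len 13)
gen 8: "100001100001100"  (len 15)
gen 9: "00001100001100001"  (len 17)
gen 10: "0001100001100001"  (len 16)
gen 11: "001100001100001"  (len 15)
gen 12: "01100001100001"  (len 14)
gen 13: "1100001100001"  (len 13)
gen 14: "100001100001100"  (len 15)
gen 15: "00001100001100001"  (len 17)
gen 16: "0001100001100001"  (len 16)
gen 17: "001100001100001"  (len 15)
gen 18: "01100001100001"  (len 14)
gen 19: "1100001100001"  (len 13)
gen 20: "100001100001100"  (len 15)
gen 21: "00001100001100001"  (len 17)
gen 22: "0001100001100001"  (len 16)
gen 23: "001100001100001"  (len 15)
gen 24: "01100001100001"  (len 14)
gen 25: "1100001100001"  (len 13)
gen 26: "100001100001100"  (len 15)
gen 27: "00001100001100001"  (len 17)
gen 28: "0001100001100001"  (len 16)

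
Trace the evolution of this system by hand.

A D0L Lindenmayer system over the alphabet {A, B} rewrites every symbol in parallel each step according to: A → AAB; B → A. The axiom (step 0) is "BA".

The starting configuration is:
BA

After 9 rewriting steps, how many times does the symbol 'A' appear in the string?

[0] BA
[1] AAAB
[2] AABAABAABA
[3] AABAABAAABAABAAABAABAAAB
[4] AABAABAAABAABAAABAABAABAAABAABAAABAABAABAAABAABAAABAABAABA
[5] AABAABAAABAABAAABAABAABAAABAABAAABAABAABAAABAABAAABAABAAAB…AABAABAAABAABAAABAABAABAAABAABAAABAABAABAAABAABAAABAABAAAB  (len 140)
[6] AABAABAAABAABAAABAABAABAAABAABAAABAABAABAAABAABAAABAABAAAB…AABAABAAABAABAAABAABAABAAABAABAAABAABAABAAABAABAAABAABAABA  (len 338)
[7] AABAABAAABAABAAABAABAABAAABAABAAABAABAABAAABAABAAABAABAAAB…AABAABAAABAABAAABAABAABAAABAABAAABAABAABAAABAABAAABAABAAAB  (len 816)
[8] AABAABAAABAABAAABAABAABAAABAABAAABAABAABAAABAABAAABAABAAAB…AABAABAAABAABAAABAABAABAAABAABAAABAABAABAAABAABAAABAABAABA  (len 1970)
[9] AABAABAAABAABAAABAABAABAAABAABAAABAABAABAAABAABAAABAABAAAB…AABAABAAABAABAAABAABAABAAABAABAAABAABAABAAABAABAAABAABAAAB  (len 4756)

3363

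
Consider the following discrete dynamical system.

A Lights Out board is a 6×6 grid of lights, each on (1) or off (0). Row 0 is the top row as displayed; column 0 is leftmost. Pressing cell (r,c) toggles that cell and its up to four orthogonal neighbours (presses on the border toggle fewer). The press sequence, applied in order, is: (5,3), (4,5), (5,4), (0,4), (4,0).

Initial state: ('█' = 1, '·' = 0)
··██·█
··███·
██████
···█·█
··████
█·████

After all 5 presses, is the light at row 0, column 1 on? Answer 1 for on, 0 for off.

0

t=0: ··██·█
··███·
██████
···█·█
··████
█·████
t=1: ··██·█
··███·
██████
···█·█
··█·██
█····█
t=2: ··██·█
··███·
██████
···█··
··█···
█·····
t=3: ··██·█
··███·
██████
···█··
··█·█·
█··███
t=4: ··█·█·
··██··
██████
···█··
··█·█·
█··███
t=5: ··█·█·
··██··
██████
█··█··
███·█·
···███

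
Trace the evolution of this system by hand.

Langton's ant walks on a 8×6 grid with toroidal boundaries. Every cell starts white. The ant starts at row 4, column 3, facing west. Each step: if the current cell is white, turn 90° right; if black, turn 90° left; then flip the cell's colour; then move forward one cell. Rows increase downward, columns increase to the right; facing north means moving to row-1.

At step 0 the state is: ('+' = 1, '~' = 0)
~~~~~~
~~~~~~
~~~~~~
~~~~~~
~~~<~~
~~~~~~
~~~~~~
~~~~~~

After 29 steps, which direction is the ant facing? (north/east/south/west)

north

step 0: ~~~~~~
~~~~~~
~~~~~~
~~~~~~
~~~<~~
~~~~~~
~~~~~~
~~~~~~
step 1: ~~~~~~
~~~~~~
~~~~~~
~~~^~~
~~~+~~
~~~~~~
~~~~~~
~~~~~~
step 2: ~~~~~~
~~~~~~
~~~~~~
~~~+>~
~~~+~~
~~~~~~
~~~~~~
~~~~~~
step 3: ~~~~~~
~~~~~~
~~~~~~
~~~++~
~~~+v~
~~~~~~
~~~~~~
~~~~~~
step 4: ~~~~~~
~~~~~~
~~~~~~
~~~++~
~~~<+~
~~~~~~
~~~~~~
~~~~~~
step 5: ~~~~~~
~~~~~~
~~~~~~
~~~++~
~~~~+~
~~~v~~
~~~~~~
~~~~~~
step 6: ~~~~~~
~~~~~~
~~~~~~
~~~++~
~~~~+~
~~<+~~
~~~~~~
~~~~~~
step 7: ~~~~~~
~~~~~~
~~~~~~
~~~++~
~~^~+~
~~++~~
~~~~~~
~~~~~~
step 8: ~~~~~~
~~~~~~
~~~~~~
~~~++~
~~+>+~
~~++~~
~~~~~~
~~~~~~
step 9: ~~~~~~
~~~~~~
~~~~~~
~~~++~
~~+++~
~~+v~~
~~~~~~
~~~~~~
step 10: ~~~~~~
~~~~~~
~~~~~~
~~~++~
~~+++~
~~+~>~
~~~~~~
~~~~~~
step 11: ~~~~~~
~~~~~~
~~~~~~
~~~++~
~~+++~
~~+~+~
~~~~v~
~~~~~~
step 12: ~~~~~~
~~~~~~
~~~~~~
~~~++~
~~+++~
~~+~+~
~~~<+~
~~~~~~
step 13: ~~~~~~
~~~~~~
~~~~~~
~~~++~
~~+++~
~~+^+~
~~~++~
~~~~~~
step 14: ~~~~~~
~~~~~~
~~~~~~
~~~++~
~~+++~
~~++>~
~~~++~
~~~~~~
step 15: ~~~~~~
~~~~~~
~~~~~~
~~~++~
~~++^~
~~++~~
~~~++~
~~~~~~
step 16: ~~~~~~
~~~~~~
~~~~~~
~~~++~
~~+<~~
~~++~~
~~~++~
~~~~~~
step 17: ~~~~~~
~~~~~~
~~~~~~
~~~++~
~~+~~~
~~+v~~
~~~++~
~~~~~~
step 18: ~~~~~~
~~~~~~
~~~~~~
~~~++~
~~+~~~
~~+~>~
~~~++~
~~~~~~
step 19: ~~~~~~
~~~~~~
~~~~~~
~~~++~
~~+~~~
~~+~+~
~~~+v~
~~~~~~
step 20: ~~~~~~
~~~~~~
~~~~~~
~~~++~
~~+~~~
~~+~+~
~~~+~>
~~~~~~
step 21: ~~~~~~
~~~~~~
~~~~~~
~~~++~
~~+~~~
~~+~+~
~~~+~+
~~~~~v
step 22: ~~~~~~
~~~~~~
~~~~~~
~~~++~
~~+~~~
~~+~+~
~~~+~+
~~~~<+
step 23: ~~~~~~
~~~~~~
~~~~~~
~~~++~
~~+~~~
~~+~+~
~~~+^+
~~~~++
step 24: ~~~~~~
~~~~~~
~~~~~~
~~~++~
~~+~~~
~~+~+~
~~~++>
~~~~++
step 25: ~~~~~~
~~~~~~
~~~~~~
~~~++~
~~+~~~
~~+~+^
~~~++~
~~~~++
step 26: ~~~~~~
~~~~~~
~~~~~~
~~~++~
~~+~~~
>~+~++
~~~++~
~~~~++
step 27: ~~~~~~
~~~~~~
~~~~~~
~~~++~
~~+~~~
+~+~++
v~~++~
~~~~++
step 28: ~~~~~~
~~~~~~
~~~~~~
~~~++~
~~+~~~
+~+~++
+~~++<
~~~~++
step 29: ~~~~~~
~~~~~~
~~~~~~
~~~++~
~~+~~~
+~+~+^
+~~+++
~~~~++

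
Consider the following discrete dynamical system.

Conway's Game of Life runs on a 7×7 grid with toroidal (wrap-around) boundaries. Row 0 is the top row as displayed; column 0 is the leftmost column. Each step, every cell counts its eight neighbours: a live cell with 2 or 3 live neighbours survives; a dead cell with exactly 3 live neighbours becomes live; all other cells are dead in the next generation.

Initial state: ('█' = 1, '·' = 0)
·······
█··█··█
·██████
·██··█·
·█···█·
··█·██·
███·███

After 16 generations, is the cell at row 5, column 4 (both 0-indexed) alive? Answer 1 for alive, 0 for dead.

0

t=0: ·······
█··█··█
·██████
·██··█·
·█···█·
··█·██·
███·███
t=1: ··███··
██·█··█
·······
·······
·█·█·██
··█····
███·█·█
t=2: ····█··
██·██··
█······
·······
··█····
····█··
█···██·
t=3: ██····█
██·██··
██·····
·······
·······
···███·
···███·
t=4: ·█····█
·······
███····
·······
····█··
···█·█·
█·██···
t=5: ███····
··█····
·█·····
·█·····
····█··
··██···
█████·█
t=6: ······█
█·█····
·██····
·······
··██···
█····█·
····█·█
t=7: █····██
█·█····
·██····
·█·█···
·······
···████
█·····█
t=8: ·····█·
█·█····
█··█···
·█·····
··██·█·
█···███
·······
t=9: ·······
·█····█
█·█····
·█·██··
████·█·
···████
····█··
t=10: ·······
██·····
█·██···
····█·█
██·····
██····█
···██··
t=11: ·······
███····
█·██··█
··██··█
·█···█·
·██···█
█······
t=12: █······
█·██··█
······█
···████
·█·█·██
·██···█
██·····
t=13: ··█····
██····█
··█····
··██···
·█·█···
·····██
··█···█
t=14: ··█···█
███····
█·██···
·█·█···
···██··
█·█··██
·····██
t=15: ··█··██
█·····█
█··█···
·█·····
██·████
█··█···
·█·····
t=16: ·█···██
██···█·
██····█
·█·█·█·
·█·████
···█·█·
███···█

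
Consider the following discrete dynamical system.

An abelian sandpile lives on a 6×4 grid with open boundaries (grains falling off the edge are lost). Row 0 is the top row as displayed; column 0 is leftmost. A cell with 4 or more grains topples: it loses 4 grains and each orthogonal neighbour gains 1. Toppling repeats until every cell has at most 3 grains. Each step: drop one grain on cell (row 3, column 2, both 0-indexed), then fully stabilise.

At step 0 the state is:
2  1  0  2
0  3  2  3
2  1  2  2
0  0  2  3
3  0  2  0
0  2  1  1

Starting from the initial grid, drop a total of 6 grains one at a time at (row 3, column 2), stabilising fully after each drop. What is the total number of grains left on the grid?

k=0  2  1  0  2
0  3  2  3
2  1  2  2
0  0  2  3
3  0  2  0
0  2  1  1
k=1  2  1  0  2
0  3  2  3
2  1  2  2
0  0  3  3
3  0  2  0
0  2  1  1
k=2  2  1  0  2
0  3  2  3
2  1  3  3
0  1  1  0
3  0  3  1
0  2  1  1
k=3  2  1  0  2
0  3  2  3
2  1  3  3
0  1  2  0
3  0  3  1
0  2  1  1
k=4  2  1  0  2
0  3  2  3
2  1  3  3
0  1  3  0
3  0  3  1
0  2  1  1
k=5  2  2  1  3
1  0  1  1
2  3  2  1
0  2  2  2
3  1  0  2
0  2  2  1
k=6  2  2  1  3
1  0  1  1
2  3  2  1
0  2  3  2
3  1  0  2
0  2  2  1

37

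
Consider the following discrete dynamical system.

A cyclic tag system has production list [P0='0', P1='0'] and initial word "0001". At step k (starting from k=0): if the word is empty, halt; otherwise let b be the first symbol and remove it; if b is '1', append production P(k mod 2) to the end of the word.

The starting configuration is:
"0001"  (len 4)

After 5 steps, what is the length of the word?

0

gen 0: "0001"  (len 4)
gen 1: "001"  (len 3)
gen 2: "01"  (len 2)
gen 3: "1"  (len 1)
gen 4: "0"  (len 1)
gen 5: (halted — word empty)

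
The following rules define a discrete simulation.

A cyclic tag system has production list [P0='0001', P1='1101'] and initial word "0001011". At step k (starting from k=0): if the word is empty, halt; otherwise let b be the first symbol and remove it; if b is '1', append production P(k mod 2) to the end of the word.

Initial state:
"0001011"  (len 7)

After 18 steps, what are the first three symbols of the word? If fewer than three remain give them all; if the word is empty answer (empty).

gen 0: "0001011"  (len 7)
gen 1: "001011"  (len 6)
gen 2: "01011"  (len 5)
gen 3: "1011"  (len 4)
gen 4: "0111101"  (len 7)
gen 5: "111101"  (len 6)
gen 6: "111011101"  (len 9)
gen 7: "110111010001"  (len 12)
gen 8: "101110100011101"  (len 15)
gen 9: "011101000111010001"  (len 18)
gen 10: "11101000111010001"  (len 17)
gen 11: "11010001110100010001"  (len 20)
gen 12: "10100011101000100011101"  (len 23)
gen 13: "01000111010001000111010001"  (len 26)
gen 14: "1000111010001000111010001"  (len 25)
gen 15: "0001110100010001110100010001"  (len 28)
gen 16: "001110100010001110100010001"  (len 27)
gen 17: "01110100010001110100010001"  (len 26)
gen 18: "1110100010001110100010001"  (len 25)

111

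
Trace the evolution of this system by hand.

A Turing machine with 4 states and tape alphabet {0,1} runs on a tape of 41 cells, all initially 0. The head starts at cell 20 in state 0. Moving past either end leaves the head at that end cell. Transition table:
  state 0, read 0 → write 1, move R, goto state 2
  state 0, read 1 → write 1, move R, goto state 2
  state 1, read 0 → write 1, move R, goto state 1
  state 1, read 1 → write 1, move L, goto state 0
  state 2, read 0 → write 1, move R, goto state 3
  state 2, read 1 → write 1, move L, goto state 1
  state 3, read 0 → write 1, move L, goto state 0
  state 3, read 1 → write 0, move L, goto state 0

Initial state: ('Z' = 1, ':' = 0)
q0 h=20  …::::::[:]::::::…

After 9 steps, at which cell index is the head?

step 0: q0 h=20  …::::::[:]::::::…
step 1: q2 h=21  …:::::Z[:]::::::…
step 2: q3 h=22  …::::ZZ[:]::::::…
step 3: q0 h=21  …:::::Z[Z]Z:::::…
step 4: q2 h=22  …::::ZZ[Z]::::::…
step 5: q1 h=21  …:::::Z[Z]Z:::::…
step 6: q0 h=20  …::::::[Z]ZZ::::…
step 7: q2 h=21  …:::::Z[Z]Z:::::…
step 8: q1 h=20  …::::::[Z]ZZ::::…
step 9: q0 h=19  …::::::[:]ZZZ:::…

19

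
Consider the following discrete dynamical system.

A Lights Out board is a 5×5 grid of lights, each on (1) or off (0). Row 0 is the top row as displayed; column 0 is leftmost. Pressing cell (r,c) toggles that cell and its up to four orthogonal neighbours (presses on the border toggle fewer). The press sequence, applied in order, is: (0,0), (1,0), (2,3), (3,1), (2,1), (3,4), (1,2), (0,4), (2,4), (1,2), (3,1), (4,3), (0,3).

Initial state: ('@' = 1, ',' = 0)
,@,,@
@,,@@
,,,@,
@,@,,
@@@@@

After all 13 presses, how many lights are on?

15

0) ,@,,@
@,,@@
,,,@,
@,@,,
@@@@@
1) @,,,@
,,,@@
,,,@,
@,@,,
@@@@@
2) ,,,,@
@@,@@
@,,@,
@,@,,
@@@@@
3) ,,,,@
@@,,@
@,@,@
@,@@,
@@@@@
4) ,,,,@
@@,,@
@@@,@
,@,@,
@,@@@
5) ,,,,@
@,,,@
,,,,@
,,,@,
@,@@@
6) ,,,,@
@,,,@
,,,,,
,,,,@
@,@@,
7) ,,@,@
@@@@@
,,@,,
,,,,@
@,@@,
8) ,,@@,
@@@@,
,,@,,
,,,,@
@,@@,
9) ,,@@,
@@@@@
,,@@@
,,,,,
@,@@,
10) ,,,@,
@,,,@
,,,@@
,,,,,
@,@@,
11) ,,,@,
@,,,@
,@,@@
@@@,,
@@@@,
12) ,,,@,
@,,,@
,@,@@
@@@@,
@@,,@
13) ,,@,@
@,,@@
,@,@@
@@@@,
@@,,@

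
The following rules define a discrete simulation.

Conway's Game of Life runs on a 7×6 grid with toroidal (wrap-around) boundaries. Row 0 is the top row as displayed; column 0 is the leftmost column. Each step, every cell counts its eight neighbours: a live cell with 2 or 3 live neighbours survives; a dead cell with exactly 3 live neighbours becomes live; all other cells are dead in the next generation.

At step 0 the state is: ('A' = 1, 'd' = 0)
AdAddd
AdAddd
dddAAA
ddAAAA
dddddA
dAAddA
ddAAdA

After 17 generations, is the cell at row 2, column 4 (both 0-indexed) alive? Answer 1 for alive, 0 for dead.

1

[0] AdAddd
AdAddd
dddAAA
ddAAAA
dddddA
dAAddA
ddAAdA
[1] AdAddA
AdAdAd
AAdddd
AdAddd
dAdddA
dAAAdA
dddAAA
[2] AdAddd
ddAAdd
AdAAdd
ddAddA
dddAAA
dAdAdA
dddddd
[3] dAAAdd
dddddd
ddddAd
AAAddA
dddAdA
AdAAdA
AAAddd
[4] AddAdd
ddAAdd
AAdddA
AAAAdA
dddAdd
dddAdA
ddddAA
[5] ddAAdA
ddAAAA
dddddA
dddAdA
dAdAdA
dddAdA
AddAdA
[6] dAdddd
AdAddA
AdAddA
ddAddA
dddAdA
dddAdA
AddAdA
[7] dAAdAd
ddAddA
ddAAAd
dAAAdA
AdAAdA
ddAAdA
AdAddA
[8] ddAdAd
dddddA
AddddA
dddddA
dddddA
dddddd
AddddA
[9] AdddAd
AdddAA
AdddAA
ddddAA
dddddd
AddddA
dddddA
[10] AdddAd
dAdAdd
dddAdd
AdddAd
AdddAd
AddddA
ddddAd
[11] dddAAA
ddAAAd
ddAAAd
dddAAd
AAddAd
AdddAd
AdddAd
[12] ddAddd
dddddd
dddddA
dAdddd
AAddAd
AddAAd
Addddd
[13] dddddd
dddddd
dddddd
dAdddA
AAAAAd
AddAAd
dAdAdA
[14] dddddd
dddddd
dddddd
dAdAAA
dddddd
dddddd
AdAAdA
[15] dddddd
dddddd
ddddAd
ddddAd
ddddAd
dddddd
dddddd
[16] dddddd
dddddd
dddddd
dddAAA
dddddd
dddddd
dddddd
[17] dddddd
dddddd
ddddAd
ddddAd
ddddAd
dddddd
dddddd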